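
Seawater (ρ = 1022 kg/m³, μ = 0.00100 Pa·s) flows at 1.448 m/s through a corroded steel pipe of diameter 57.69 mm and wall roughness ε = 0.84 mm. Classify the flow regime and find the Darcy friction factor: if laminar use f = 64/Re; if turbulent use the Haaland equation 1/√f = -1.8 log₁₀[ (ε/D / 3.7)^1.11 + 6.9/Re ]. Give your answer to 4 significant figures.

f ≈ 0.04384

Re = ρVD/μ = 1022·1.448·0.05769/0.001 = 8.537e+04.
Re > 4000 → turbulent. ε/D = 0.00084/0.05769 = 0.0146; Haaland: 1/√f = -1.8 log₁₀[0.00214 + 8.08e-05] = 4.776, so f = 0.04384.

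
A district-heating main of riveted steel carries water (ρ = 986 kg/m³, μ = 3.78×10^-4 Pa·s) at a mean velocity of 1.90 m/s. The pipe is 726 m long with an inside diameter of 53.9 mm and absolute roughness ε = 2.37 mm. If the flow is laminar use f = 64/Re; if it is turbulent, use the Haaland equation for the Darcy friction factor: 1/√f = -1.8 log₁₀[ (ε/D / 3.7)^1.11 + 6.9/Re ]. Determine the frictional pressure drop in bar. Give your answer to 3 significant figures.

ΔP ≈ 16.2 bar

Reynolds number Re = ρVD/μ = 986 · 1.9 · 0.0539 / 0.000378 = 2.671e+05.
Re > 4000 → turbulent. Relative roughness ε/D = 0.00237/0.0539 = 0.044. Haaland: 1/√f = -1.8 log₁₀[(0.044/3.7)^1.11 + 6.9/2.671e+05] = -1.8 log₁₀[0.0073 + 2.58e-05] = 3.843, so f = 0.06769.
Darcy-Weisbach: ΔP = f(L/D)(ρV²/2) = 0.06769·(726/0.0539)·(986·1.9²/2) = 0.06769·1.347e+04·1780 = 1.623e+06 Pa.
ΔP = 1.623e+06 Pa = 16.2 bar.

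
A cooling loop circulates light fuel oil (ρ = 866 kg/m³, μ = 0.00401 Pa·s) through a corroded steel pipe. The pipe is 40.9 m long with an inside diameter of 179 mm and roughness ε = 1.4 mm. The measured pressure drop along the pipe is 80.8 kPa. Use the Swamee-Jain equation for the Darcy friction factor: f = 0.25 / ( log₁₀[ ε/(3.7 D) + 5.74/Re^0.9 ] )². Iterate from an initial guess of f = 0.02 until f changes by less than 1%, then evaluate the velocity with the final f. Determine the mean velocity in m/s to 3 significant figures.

Rearranging Darcy-Weisbach: V = √(2·ΔP·D/(f·L·ρ)). With ε/D = 0.0014/0.179 = 0.00782, iterate starting from f = 0.02:
  f = 0.02 → V = √(2·8.08e+04·0.179/(0.02·40.9·866)) = 6.39 m/s; Re = ρVD/μ = 2.47e+05; f → 0.03537
  f = 0.03537 → V = 4.805 m/s; Re = 1.858e+05; f → 0.03549
Converged (Δf/f < 1%). With the final f = 0.03549: V = √(2·8.08e+04·0.179/(0.03549·40.9·866)) = 4.797 m/s.

V ≈ 4.80 m/s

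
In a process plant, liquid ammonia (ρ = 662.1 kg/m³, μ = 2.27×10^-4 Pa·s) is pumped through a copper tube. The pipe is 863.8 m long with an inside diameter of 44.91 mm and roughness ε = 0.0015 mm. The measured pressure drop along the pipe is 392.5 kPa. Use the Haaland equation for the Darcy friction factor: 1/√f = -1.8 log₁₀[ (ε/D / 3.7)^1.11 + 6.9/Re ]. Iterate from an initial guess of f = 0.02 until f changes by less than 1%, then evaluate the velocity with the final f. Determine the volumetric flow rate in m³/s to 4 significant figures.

Q ≈ 0.003218 m³/s

Rearranging Darcy-Weisbach: V = √(2·ΔP·D/(f·L·ρ)). With ε/D = 1.5e-06/0.04491 = 3.34e-05, iterate starting from f = 0.02:
  f = 0.02 → V = √(2·3.925e+05·0.04491/(0.02·863.8·662.1)) = 1.756 m/s; Re = ρVD/μ = 2.3e+05; f → 0.01532
  f = 0.01532 → V = 2.006 m/s; Re = 2.627e+05; f → 0.01497
  f = 0.01497 → V = 2.029 m/s; Re = 2.658e+05; f → 0.01494
Converged (Δf/f < 1%). With the final f = 0.01494: V = √(2·3.925e+05·0.04491/(0.01494·863.8·662.1)) = 2.031 m/s.
Q = V·A = 2.031·(π/4·0.04491²) = 0.003218 m³/s = 0.003218 m³/s.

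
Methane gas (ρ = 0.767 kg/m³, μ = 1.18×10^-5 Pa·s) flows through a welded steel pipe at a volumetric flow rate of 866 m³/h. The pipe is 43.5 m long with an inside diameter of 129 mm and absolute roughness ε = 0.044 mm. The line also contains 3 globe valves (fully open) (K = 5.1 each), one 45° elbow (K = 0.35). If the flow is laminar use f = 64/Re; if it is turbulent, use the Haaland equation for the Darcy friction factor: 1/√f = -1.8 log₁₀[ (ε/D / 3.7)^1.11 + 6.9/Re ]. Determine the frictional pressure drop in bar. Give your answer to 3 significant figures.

ΔP ≈ 0.0283 bar

Q = 866 m³/h = 866/3600 = 0.2406 m³/s.
Cross-sectional area A = πD²/4 = π(0.129)²/4 = 0.01307 m²; mean velocity V = Q/A = 0.2406/0.01307 = 18.41 m/s.
Reynolds number Re = ρVD/μ = 0.767 · 18.41 · 0.129 / 1.18e-05 = 1.543e+05.
Re > 4000 → turbulent. Relative roughness ε/D = 4.4e-05/0.129 = 0.000341. Haaland: 1/√f = -1.8 log₁₀[(0.000341/3.7)^1.11 + 6.9/1.543e+05] = -1.8 log₁₀[3.32e-05 + 4.47e-05] = 7.395, so f = 0.01828.
Total minor-loss coefficient ΣK = 3·5.1 + 1·0.35 = 15.6.
ΔP = [f·L/D + ΣK]·(ρV²/2) = [0.01828·43.5/0.129 + 15.6]·(0.767·18.41²/2) = [6.166 + 15.6]·129.9 = 2834 Pa.
ΔP = 2834 Pa = 0.0283 bar.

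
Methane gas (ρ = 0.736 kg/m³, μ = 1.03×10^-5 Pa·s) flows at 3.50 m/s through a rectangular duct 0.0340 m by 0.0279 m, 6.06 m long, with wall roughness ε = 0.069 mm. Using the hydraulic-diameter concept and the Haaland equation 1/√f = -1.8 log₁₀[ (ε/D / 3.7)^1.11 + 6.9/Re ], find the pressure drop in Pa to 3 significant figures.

Hydraulic diameter D_h = 4A/P = 4·(0.034·0.0279)/(2·(0.034+0.0279)) = 0.003794/0.1238 = 0.03065 m.
Re = ρVD_h/μ = 0.736·3.5·0.03065/1.03e-05 = 7665.
ε/D_h = 6.9e-05/0.03065 = 0.00225; Haaland gives 1/√f = -1.8 log₁₀[0.000269+0.0009] = 5.278, so f = 0.0359.
ΔP = f(L/D_h)(ρV²/2) = 0.0359·6.06/0.03065·4.508 = 32 Pa.

ΔP ≈ 32.0 Pa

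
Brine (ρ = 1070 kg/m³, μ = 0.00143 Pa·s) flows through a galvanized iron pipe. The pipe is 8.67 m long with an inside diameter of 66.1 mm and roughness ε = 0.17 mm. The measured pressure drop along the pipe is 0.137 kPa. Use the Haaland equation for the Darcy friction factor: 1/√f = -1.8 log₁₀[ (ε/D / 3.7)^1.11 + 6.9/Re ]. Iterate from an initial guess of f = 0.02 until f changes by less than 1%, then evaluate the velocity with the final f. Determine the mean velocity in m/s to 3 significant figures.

Rearranging Darcy-Weisbach: V = √(2·ΔP·D/(f·L·ρ)). With ε/D = 0.00017/0.0661 = 0.00257, iterate starting from f = 0.02:
  f = 0.02 → V = √(2·137·0.0661/(0.02·8.67·1070)) = 0.3124 m/s; Re = ρVD/μ = 1.545e+04; f → 0.03171
  f = 0.03171 → V = 0.2481 m/s; Re = 1.227e+04; f → 0.033
  f = 0.033 → V = 0.2432 m/s; Re = 1.203e+04; f → 0.03312
Converged (Δf/f < 1%). With the final f = 0.03312: V = √(2·137·0.0661/(0.03312·8.67·1070)) = 0.2428 m/s.

V ≈ 0.243 m/s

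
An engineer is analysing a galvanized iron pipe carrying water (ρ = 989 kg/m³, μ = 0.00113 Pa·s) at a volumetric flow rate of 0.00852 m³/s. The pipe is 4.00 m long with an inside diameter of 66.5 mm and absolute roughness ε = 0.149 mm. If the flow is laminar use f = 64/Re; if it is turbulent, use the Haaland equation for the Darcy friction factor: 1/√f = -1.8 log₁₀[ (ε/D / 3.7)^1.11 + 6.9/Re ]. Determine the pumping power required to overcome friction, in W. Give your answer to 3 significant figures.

P ≈ 38.4 W

Cross-sectional area A = πD²/4 = π(0.0665)²/4 = 0.003473 m²; mean velocity V = Q/A = 0.00852/0.003473 = 2.453 m/s.
Reynolds number Re = ρVD/μ = 989 · 2.453 · 0.0665 / 0.00113 = 1.428e+05.
Re > 4000 → turbulent. Relative roughness ε/D = 0.000149/0.0665 = 0.00224. Haaland: 1/√f = -1.8 log₁₀[(0.00224/3.7)^1.11 + 6.9/1.428e+05] = -1.8 log₁₀[0.000268 + 4.83e-05] = 6.3, so f = 0.0252.
Darcy-Weisbach: ΔP = f(L/D)(ρV²/2) = 0.0252·(4/0.0665)·(989·2.453²/2) = 0.0252·60.15·2976 = 4510 Pa.
Pumping power P = QΔP = 0.00852·4510 = 38.43 W = 38.4 W.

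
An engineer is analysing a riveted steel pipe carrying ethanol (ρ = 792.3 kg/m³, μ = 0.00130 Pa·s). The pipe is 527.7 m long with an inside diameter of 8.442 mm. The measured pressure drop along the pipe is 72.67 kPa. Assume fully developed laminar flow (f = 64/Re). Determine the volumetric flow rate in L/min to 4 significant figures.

Q ≈ 0.7923 L/min

For laminar flow, f = 64/Re with Re = ρVD/μ, so Darcy-Weisbach reduces to ΔP = 32μLV/D². Solving for V: V = ΔP·D²/(32μL) = 7.267e+04·(0.008442)²/(32·0.0013·527.7) = 0.2359 m/s.
Check: Re = ρVD/μ = 792.3·0.2359·0.008442/0.0013 = 1214 < 2300, so the laminar assumption holds.
Q = V·A = 0.2359·(π/4·0.008442²) = 1.321e-05 m³/s = 0.7923 L/min.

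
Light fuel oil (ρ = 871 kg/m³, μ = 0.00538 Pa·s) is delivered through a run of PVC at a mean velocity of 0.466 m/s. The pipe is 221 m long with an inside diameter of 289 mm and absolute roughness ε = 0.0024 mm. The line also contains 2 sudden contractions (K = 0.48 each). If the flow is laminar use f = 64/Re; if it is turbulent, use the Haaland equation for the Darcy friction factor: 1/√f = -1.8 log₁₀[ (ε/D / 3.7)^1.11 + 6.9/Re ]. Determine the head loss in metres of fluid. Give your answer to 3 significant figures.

h_f ≈ 0.224 m

Reynolds number Re = ρVD/μ = 871 · 0.466 · 0.289 / 0.00538 = 2.18e+04.
Re > 4000 → turbulent. Relative roughness ε/D = 2.4e-06/0.289 = 8.3e-06. Haaland: 1/√f = -1.8 log₁₀[(8.3e-06/3.7)^1.11 + 6.9/2.18e+04] = -1.8 log₁₀[5.37e-07 + 0.000316] = 6.298, so f = 0.02521.
Total minor-loss coefficient ΣK = 2·0.48 = 0.96.
ΔP = [f·L/D + ΣK]·(ρV²/2) = [0.02521·221/0.289 + 0.96]·(871·0.466²/2) = [19.28 + 0.96]·94.57 = 1914 Pa.
Head loss h_f = ΔP/(ρg) = 1914/(871·9.81) = 0.224 m.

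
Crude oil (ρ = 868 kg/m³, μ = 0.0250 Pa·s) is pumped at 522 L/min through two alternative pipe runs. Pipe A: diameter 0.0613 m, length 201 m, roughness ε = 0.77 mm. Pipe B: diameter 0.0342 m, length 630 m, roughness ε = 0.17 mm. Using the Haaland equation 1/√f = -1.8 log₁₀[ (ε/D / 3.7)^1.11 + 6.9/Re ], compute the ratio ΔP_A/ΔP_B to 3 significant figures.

ΔP_A/ΔP_B ≈ 0.0225

Pipe A: V = Q/A = 0.0087/0.002951 = 2.948 m/s; Re = 6274; ε/D = 0.0126; Haaland → f = 0.04802; ΔP_A = f(L/D)(ρV²/2) = 5.939e+05 Pa.
Pipe B: V = Q/A = 0.0087/0.0009186 = 9.471 m/s; Re = 1.125e+04; ε/D = 0.00497; Haaland → f = 0.03673; ΔP_B = f(L/D)(ρV²/2) = 2.634e+07 Pa.
ΔP_A/ΔP_B = 5.939e+05/2.634e+07 = 0.0225.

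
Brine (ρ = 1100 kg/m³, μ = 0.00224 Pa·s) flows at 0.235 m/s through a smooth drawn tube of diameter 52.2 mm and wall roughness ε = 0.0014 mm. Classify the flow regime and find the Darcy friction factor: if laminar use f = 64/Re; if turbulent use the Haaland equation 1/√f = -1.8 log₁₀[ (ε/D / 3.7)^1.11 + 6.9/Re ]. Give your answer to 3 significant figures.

f ≈ 0.0357

Re = ρVD/μ = 1100·0.235·0.0522/0.00224 = 6024.
Re > 4000 → turbulent. ε/D = 1.4e-06/0.0522 = 2.68e-05; Haaland: 1/√f = -1.8 log₁₀[1.97e-06 + 0.00115] = 5.293, so f = 0.0357.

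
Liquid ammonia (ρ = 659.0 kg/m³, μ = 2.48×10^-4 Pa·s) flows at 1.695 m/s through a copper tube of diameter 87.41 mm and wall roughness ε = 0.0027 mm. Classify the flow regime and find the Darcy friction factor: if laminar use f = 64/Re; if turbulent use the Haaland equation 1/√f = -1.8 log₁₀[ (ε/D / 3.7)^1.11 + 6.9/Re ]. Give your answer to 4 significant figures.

f ≈ 0.01396

Re = ρVD/μ = 659·1.695·0.08741/0.000248 = 3.937e+05.
Re > 4000 → turbulent. ε/D = 2.7e-06/0.08741 = 3.09e-05; Haaland: 1/√f = -1.8 log₁₀[2.31e-06 + 1.75e-05] = 8.465, so f = 0.01396.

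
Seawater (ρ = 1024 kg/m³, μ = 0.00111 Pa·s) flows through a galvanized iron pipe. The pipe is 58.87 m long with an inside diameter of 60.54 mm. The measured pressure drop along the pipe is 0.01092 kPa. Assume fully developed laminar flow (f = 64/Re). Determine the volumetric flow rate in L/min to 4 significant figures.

For laminar flow, f = 64/Re with Re = ρVD/μ, so Darcy-Weisbach reduces to ΔP = 32μLV/D². Solving for V: V = ΔP·D²/(32μL) = 10.92·(0.06054)²/(32·0.00111·58.87) = 0.01914 m/s.
Check: Re = ρVD/μ = 1024·0.01914·0.06054/0.00111 = 1069 < 2300, so the laminar assumption holds.
Q = V·A = 0.01914·(π/4·0.06054²) = 5.51e-05 m³/s = 3.306 L/min.

Q ≈ 3.306 L/min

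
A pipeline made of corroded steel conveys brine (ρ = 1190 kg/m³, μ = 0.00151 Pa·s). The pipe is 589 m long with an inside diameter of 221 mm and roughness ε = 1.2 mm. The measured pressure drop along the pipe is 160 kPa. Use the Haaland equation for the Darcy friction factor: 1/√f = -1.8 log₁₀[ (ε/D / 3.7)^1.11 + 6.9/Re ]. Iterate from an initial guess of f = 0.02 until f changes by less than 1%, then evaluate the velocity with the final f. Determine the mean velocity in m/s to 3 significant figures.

Rearranging Darcy-Weisbach: V = √(2·ΔP·D/(f·L·ρ)). With ε/D = 0.0012/0.221 = 0.00543, iterate starting from f = 0.02:
  f = 0.02 → V = √(2·1.6e+05·0.221/(0.02·589·1190)) = 2.246 m/s; Re = ρVD/μ = 3.912e+05; f → 0.03141
  f = 0.03141 → V = 1.792 m/s; Re = 3.121e+05; f → 0.03147
Converged (Δf/f < 1%). With the final f = 0.03147: V = √(2·1.6e+05·0.221/(0.03147·589·1190)) = 1.791 m/s.

V ≈ 1.79 m/s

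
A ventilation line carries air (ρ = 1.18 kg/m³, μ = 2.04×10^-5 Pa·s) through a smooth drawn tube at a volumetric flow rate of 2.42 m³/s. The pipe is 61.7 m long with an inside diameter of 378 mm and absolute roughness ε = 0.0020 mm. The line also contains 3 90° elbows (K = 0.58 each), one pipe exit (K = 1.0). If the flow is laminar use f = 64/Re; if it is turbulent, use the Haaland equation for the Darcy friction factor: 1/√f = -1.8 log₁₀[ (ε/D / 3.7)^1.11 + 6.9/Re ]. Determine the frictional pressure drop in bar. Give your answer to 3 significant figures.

ΔP ≈ 0.0135 bar

Cross-sectional area A = πD²/4 = π(0.378)²/4 = 0.1122 m²; mean velocity V = Q/A = 2.42/0.1122 = 21.56 m/s.
Reynolds number Re = ρVD/μ = 1.18 · 21.56 · 0.378 / 2.04e-05 = 4.715e+05.
Re > 4000 → turbulent. Relative roughness ε/D = 2e-06/0.378 = 5.29e-06. Haaland: 1/√f = -1.8 log₁₀[(5.29e-06/3.7)^1.11 + 6.9/4.715e+05] = -1.8 log₁₀[3.25e-07 + 1.46e-05] = 8.685, so f = 0.01326.
Total minor-loss coefficient ΣK = 3·0.58 + 1·1 = 2.74.
ΔP = [f·L/D + ΣK]·(ρV²/2) = [0.01326·61.7/0.378 + 2.74]·(1.18·21.56²/2) = [2.164 + 2.74]·274.4 = 1345 Pa.
ΔP = 1345 Pa = 0.0135 bar.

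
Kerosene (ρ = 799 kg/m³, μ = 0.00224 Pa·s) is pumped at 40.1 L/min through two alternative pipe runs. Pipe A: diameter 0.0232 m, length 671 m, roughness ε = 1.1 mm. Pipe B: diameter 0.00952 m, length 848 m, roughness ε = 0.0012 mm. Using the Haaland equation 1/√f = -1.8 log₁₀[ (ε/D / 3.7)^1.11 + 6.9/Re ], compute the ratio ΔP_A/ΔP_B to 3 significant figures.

Pipe A: V = Q/A = 0.0006683/0.0004227 = 1.581 m/s; Re = 1.308e+04; ε/D = 0.0474; Haaland → f = 0.07186; ΔP_A = f(L/D)(ρV²/2) = 2.075e+06 Pa.
Pipe B: V = Q/A = 0.0006683/7.118e-05 = 9.389 m/s; Re = 3.188e+04; ε/D = 0.000126; Haaland → f = 0.02325; ΔP_B = f(L/D)(ρV²/2) = 7.295e+07 Pa.
ΔP_A/ΔP_B = 2.075e+06/7.295e+07 = 0.0284.

ΔP_A/ΔP_B ≈ 0.0284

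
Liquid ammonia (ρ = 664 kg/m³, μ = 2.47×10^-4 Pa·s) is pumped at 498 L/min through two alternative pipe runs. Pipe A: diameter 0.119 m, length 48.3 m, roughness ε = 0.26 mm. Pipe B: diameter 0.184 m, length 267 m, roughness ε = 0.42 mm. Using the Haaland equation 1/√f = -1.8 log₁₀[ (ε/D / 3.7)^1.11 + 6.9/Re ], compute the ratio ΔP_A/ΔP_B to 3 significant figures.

ΔP_A/ΔP_B ≈ 1.56

Pipe A: V = Q/A = 0.0083/0.01112 = 0.7463 m/s; Re = 2.387e+05; ε/D = 0.00218; Haaland → f = 0.02465; ΔP_A = f(L/D)(ρV²/2) = 1850 Pa.
Pipe B: V = Q/A = 0.0083/0.02659 = 0.3121 m/s; Re = 1.544e+05; ε/D = 0.00228; Haaland → f = 0.02524; ΔP_B = f(L/D)(ρV²/2) = 1185 Pa.
ΔP_A/ΔP_B = 1850/1185 = 1.56.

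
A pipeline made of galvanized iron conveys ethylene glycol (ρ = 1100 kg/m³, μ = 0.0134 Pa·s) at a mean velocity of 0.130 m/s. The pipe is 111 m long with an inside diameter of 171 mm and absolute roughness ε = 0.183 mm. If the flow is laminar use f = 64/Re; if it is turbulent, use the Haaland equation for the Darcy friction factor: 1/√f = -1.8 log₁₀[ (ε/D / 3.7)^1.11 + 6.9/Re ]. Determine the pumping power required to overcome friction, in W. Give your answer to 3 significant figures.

P ≈ 0.632 W

Reynolds number Re = ρVD/μ = 1100 · 0.13 · 0.171 / 0.0134 = 1825.
Re < 2300 → laminar flow, so f = 64/Re = 64/1825 = 0.03507 (the turbulent correlation is not needed).
Darcy-Weisbach: ΔP = f(L/D)(ρV²/2) = 0.03507·(111/0.171)·(1100·0.13²/2) = 0.03507·649.1·9.295 = 211.6 Pa.
Q = V·A = 0.13·0.02297 = 0.002986 m³/s.
Pumping power P = QΔP = 0.002986·211.6 = 0.6318 W = 0.632 W.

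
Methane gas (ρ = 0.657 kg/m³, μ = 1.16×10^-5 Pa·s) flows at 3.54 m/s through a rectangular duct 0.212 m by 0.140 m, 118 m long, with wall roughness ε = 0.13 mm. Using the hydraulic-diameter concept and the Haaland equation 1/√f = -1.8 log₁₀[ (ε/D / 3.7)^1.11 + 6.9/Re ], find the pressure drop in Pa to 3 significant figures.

ΔP ≈ 70.8 Pa

Hydraulic diameter D_h = 4A/P = 4·(0.212·0.14)/(2·(0.212+0.14)) = 0.1187/0.704 = 0.1686 m.
Re = ρVD_h/μ = 0.657·3.54·0.1686/1.16e-05 = 3.381e+04.
ε/D_h = 0.00013/0.1686 = 0.000771; Haaland gives 1/√f = -1.8 log₁₀[8.2e-05+0.000204] = 6.378, so f = 0.02458.
ΔP = f(L/D_h)(ρV²/2) = 0.02458·118/0.1686·4.117 = 70.8 Pa.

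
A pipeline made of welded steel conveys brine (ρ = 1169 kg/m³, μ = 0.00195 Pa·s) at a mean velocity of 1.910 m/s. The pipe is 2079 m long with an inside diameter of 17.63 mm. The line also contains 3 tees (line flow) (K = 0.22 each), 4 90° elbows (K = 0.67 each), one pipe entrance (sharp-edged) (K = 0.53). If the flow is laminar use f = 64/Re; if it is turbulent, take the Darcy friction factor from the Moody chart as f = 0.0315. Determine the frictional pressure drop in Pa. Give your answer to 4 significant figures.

ΔP ≈ 7929000 Pa

Reynolds number Re = ρVD/μ = 1169 · 1.91 · 0.01763 / 0.00195 = 2.019e+04.
Re > 4000 → turbulent; use the Moody-chart value f = 0.0315.
Total minor-loss coefficient ΣK = 3·0.22 + 4·0.67 + 1·0.53 = 3.87.
ΔP = [f·L/D + ΣK]·(ρV²/2) = [0.0315·2079/0.01763 + 3.87]·(1169·1.91²/2) = [3715 + 3.87]·2132 = 7.929e+06 Pa.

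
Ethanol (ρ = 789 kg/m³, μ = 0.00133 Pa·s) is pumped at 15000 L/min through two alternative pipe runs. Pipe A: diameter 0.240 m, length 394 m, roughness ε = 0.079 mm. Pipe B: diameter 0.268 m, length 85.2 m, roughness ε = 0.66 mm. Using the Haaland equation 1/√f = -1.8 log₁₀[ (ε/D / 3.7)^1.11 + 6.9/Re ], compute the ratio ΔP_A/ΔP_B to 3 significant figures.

ΔP_A/ΔP_B ≈ 5.14

Pipe A: V = Q/A = 0.25/0.04524 = 5.526 m/s; Re = 7.868e+05; ε/D = 0.000329; Haaland → f = 0.01601; ΔP_A = f(L/D)(ρV²/2) = 3.166e+05 Pa.
Pipe B: V = Q/A = 0.25/0.05641 = 4.432 m/s; Re = 7.046e+05; ε/D = 0.00246; Haaland → f = 0.02502; ΔP_B = f(L/D)(ρV²/2) = 6.163e+04 Pa.
ΔP_A/ΔP_B = 3.166e+05/6.163e+04 = 5.14.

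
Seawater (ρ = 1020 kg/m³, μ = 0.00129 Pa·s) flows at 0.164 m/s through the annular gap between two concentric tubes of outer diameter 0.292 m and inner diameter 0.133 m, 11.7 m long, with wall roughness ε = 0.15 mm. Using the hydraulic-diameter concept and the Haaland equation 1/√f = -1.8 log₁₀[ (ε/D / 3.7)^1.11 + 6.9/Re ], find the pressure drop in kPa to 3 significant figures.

Hydraulic diameter D_h = 4A/P = D_o - D_i = 0.292 - 0.133 = 0.159 m.
Re = ρVD_h/μ = 1020·0.164·0.159/0.00129 = 2.062e+04.
ε/D_h = 0.00015/0.159 = 0.000943; Haaland gives 1/√f = -1.8 log₁₀[0.000103+0.000335] = 6.047, so f = 0.02735.
ΔP = f(L/D_h)(ρV²/2) = 0.02735·11.7/0.159·13.72 = 27.61 Pa.
ΔP = 0.0276 kPa.

ΔP ≈ 0.0276 kPa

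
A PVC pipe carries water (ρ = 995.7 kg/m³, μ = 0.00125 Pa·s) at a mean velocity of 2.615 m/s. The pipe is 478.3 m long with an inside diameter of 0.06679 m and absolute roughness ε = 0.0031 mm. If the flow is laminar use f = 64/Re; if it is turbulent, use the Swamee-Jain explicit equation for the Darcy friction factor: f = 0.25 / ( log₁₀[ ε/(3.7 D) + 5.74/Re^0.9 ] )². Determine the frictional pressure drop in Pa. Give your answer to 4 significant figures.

Reynolds number Re = ρVD/μ = 995.7 · 2.615 · 0.06679 / 0.00125 = 1.391e+05.
Re > 4000 → turbulent. Relative roughness ε/D = 3.1e-06/0.06679 = 4.64e-05. Swamee-Jain: f = 0.25/(log₁₀[4.64e-05/3.7 + 5.74/1.391e+05^0.9])² = 0.25/(log₁₀[1.25e-05 + 0.000135])² = 0.25/(-3.832)² = 0.01703.
Darcy-Weisbach: ΔP = f(L/D)(ρV²/2) = 0.01703·(478.3/0.06679)·(995.7·2.615²/2) = 0.01703·7161·3404 = 4.152e+05 Pa.

ΔP ≈ 415200 Pa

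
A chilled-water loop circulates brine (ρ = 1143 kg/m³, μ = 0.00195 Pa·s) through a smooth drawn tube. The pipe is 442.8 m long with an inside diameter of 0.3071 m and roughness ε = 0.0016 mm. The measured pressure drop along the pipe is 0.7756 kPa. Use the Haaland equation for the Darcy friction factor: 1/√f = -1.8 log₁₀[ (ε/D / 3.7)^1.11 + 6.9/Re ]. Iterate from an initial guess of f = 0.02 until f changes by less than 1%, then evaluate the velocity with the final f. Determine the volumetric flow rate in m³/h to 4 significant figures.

Q ≈ 54.92 m³/h

Rearranging Darcy-Weisbach: V = √(2·ΔP·D/(f·L·ρ)). With ε/D = 1.6e-06/0.3071 = 5.21e-06, iterate starting from f = 0.02:
  f = 0.02 → V = √(2·775.6·0.3071/(0.02·442.8·1143)) = 0.2169 m/s; Re = ρVD/μ = 3.905e+04; f → 0.02192
  f = 0.02192 → V = 0.2072 m/s; Re = 3.73e+04; f → 0.02216
  f = 0.02216 → V = 0.2061 m/s; Re = 3.71e+04; f → 0.02219
Converged (Δf/f < 1%). With the final f = 0.02219: V = √(2·775.6·0.3071/(0.02219·442.8·1143)) = 0.206 m/s.
Q = V·A = 0.206·(π/4·0.3071²) = 0.01526 m³/s = 54.92 m³/h.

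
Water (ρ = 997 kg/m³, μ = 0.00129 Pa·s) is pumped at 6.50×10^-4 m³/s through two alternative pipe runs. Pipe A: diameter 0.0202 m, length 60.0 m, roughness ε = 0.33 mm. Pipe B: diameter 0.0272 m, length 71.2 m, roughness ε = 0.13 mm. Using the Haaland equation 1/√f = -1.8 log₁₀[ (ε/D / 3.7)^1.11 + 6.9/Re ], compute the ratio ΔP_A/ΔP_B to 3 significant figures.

Pipe A: V = Q/A = 0.00065/0.0003205 = 2.028 m/s; Re = 3.166e+04; ε/D = 0.0163; Haaland → f = 0.04648; ΔP_A = f(L/D)(ρV²/2) = 2.831e+05 Pa.
Pipe B: V = Q/A = 0.00065/0.0005811 = 1.119 m/s; Re = 2.352e+04; ε/D = 0.00478; Haaland → f = 0.03343; ΔP_B = f(L/D)(ρV²/2) = 5.458e+04 Pa.
ΔP_A/ΔP_B = 2.831e+05/5.458e+04 = 5.19.

ΔP_A/ΔP_B ≈ 5.19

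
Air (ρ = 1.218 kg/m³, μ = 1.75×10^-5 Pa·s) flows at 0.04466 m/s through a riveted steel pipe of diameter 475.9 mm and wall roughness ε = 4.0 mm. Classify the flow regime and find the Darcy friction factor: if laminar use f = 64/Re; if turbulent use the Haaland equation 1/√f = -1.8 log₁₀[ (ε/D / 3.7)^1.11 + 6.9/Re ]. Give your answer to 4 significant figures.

Re = ρVD/μ = 1.218·0.04466·0.4759/1.75e-05 = 1479.
Re < 2300 → laminar, so f = 64/Re = 0.04326 (roughness is irrelevant in laminar flow).

f ≈ 0.04326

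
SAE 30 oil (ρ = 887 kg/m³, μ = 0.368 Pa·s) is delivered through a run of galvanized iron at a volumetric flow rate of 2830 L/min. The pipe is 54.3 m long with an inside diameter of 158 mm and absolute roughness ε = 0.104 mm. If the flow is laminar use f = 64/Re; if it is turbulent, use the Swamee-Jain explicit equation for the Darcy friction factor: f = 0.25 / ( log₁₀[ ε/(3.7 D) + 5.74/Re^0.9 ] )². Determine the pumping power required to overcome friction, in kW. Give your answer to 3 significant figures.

P ≈ 2.91 kW

Q = 2830 L/min = 2830/60000 = 0.04717 m³/s.
Cross-sectional area A = πD²/4 = π(0.158)²/4 = 0.01961 m²; mean velocity V = Q/A = 0.04717/0.01961 = 2.406 m/s.
Reynolds number Re = ρVD/μ = 887 · 2.406 · 0.158 / 0.368 = 916.1.
Re < 2300 → laminar flow, so f = 64/Re = 64/916.1 = 0.06986 (the turbulent correlation is not needed).
Darcy-Weisbach: ΔP = f(L/D)(ρV²/2) = 0.06986·(54.3/0.158)·(887·2.406²/2) = 0.06986·343.7·2567 = 6.162e+04 Pa.
Pumping power P = QΔP = 0.04717·6.162e+04 = 2906 W = 2.91 kW.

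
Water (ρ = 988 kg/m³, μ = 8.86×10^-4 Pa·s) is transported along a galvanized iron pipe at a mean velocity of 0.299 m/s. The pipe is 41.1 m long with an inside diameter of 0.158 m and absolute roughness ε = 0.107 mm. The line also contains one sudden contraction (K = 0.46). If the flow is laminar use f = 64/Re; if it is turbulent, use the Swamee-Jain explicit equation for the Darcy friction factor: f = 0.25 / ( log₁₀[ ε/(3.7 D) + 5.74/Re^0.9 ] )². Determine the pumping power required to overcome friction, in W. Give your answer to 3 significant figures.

Reynolds number Re = ρVD/μ = 988 · 0.299 · 0.158 / 0.000886 = 5.268e+04.
Re > 4000 → turbulent. Relative roughness ε/D = 0.000107/0.158 = 0.000677. Swamee-Jain: f = 0.25/(log₁₀[0.000677/3.7 + 5.74/5.268e+04^0.9])² = 0.25/(log₁₀[0.000183 + 0.000323])² = 0.25/(-3.296)² = 0.02302.
Total minor-loss coefficient ΣK = 1·0.46 = 0.46.
ΔP = [f·L/D + ΣK]·(ρV²/2) = [0.02302·41.1/0.158 + 0.46]·(988·0.299²/2) = [5.987 + 0.46]·44.16 = 284.7 Pa.
Q = V·A = 0.299·0.01961 = 0.005862 m³/s.
Pumping power P = QΔP = 0.005862·284.7 = 1.669 W = 1.67 W.

P ≈ 1.67 W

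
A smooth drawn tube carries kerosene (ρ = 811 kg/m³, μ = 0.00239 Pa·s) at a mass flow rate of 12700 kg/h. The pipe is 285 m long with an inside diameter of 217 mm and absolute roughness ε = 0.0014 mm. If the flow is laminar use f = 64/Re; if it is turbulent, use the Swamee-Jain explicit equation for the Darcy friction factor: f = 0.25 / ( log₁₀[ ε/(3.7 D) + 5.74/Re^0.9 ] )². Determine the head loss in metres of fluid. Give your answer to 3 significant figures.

h_f ≈ 0.0299 m

ṁ = 12700 kg/h = 12700/3600 = 3.528 kg/s.
A = πD²/4 = π(0.217)²/4 = 0.03698 m²; mean velocity V = ṁ/(ρA) = 3.528/(811 · 0.03698) = 0.1176 m/s.
Reynolds number Re = ρVD/μ = 811 · 0.1176 · 0.217 / 0.00239 = 8661.
Re > 4000 → turbulent. Relative roughness ε/D = 1.4e-06/0.217 = 6.45e-06. Swamee-Jain: f = 0.25/(log₁₀[6.45e-06/3.7 + 5.74/8661^0.9])² = 0.25/(log₁₀[1.74e-06 + 0.00164])² = 0.25/(-2.784)² = 0.03225.
Darcy-Weisbach: ΔP = f(L/D)(ρV²/2) = 0.03225·(285/0.217)·(811·0.1176²/2) = 0.03225·1313·5.61 = 237.6 Pa.
Head loss h_f = ΔP/(ρg) = 237.6/(811·9.81) = 0.0299 m.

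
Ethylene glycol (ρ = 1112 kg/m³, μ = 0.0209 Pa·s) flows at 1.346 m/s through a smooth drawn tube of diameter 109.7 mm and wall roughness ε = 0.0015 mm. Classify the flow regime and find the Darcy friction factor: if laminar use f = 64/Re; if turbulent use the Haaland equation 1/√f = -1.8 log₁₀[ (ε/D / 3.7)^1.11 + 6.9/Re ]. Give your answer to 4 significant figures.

f ≈ 0.03305

Re = ρVD/μ = 1112·1.346·0.1097/0.0209 = 7856.
Re > 4000 → turbulent. ε/D = 1.5e-06/0.1097 = 1.37e-05; Haaland: 1/√f = -1.8 log₁₀[9.34e-07 + 0.000878] = 5.501, so f = 0.03305.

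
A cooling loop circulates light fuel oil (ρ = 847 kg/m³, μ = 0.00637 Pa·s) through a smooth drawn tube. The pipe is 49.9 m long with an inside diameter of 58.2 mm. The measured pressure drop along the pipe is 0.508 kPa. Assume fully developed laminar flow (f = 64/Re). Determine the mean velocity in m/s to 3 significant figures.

V ≈ 0.169 m/s

For laminar flow, f = 64/Re with Re = ρVD/μ, so Darcy-Weisbach reduces to ΔP = 32μLV/D². Solving for V: V = ΔP·D²/(32μL) = 508·(0.0582)²/(32·0.00637·49.9) = 0.1692 m/s.
Check: Re = ρVD/μ = 847·0.1692·0.0582/0.00637 = 1309 < 2300, so the laminar assumption holds.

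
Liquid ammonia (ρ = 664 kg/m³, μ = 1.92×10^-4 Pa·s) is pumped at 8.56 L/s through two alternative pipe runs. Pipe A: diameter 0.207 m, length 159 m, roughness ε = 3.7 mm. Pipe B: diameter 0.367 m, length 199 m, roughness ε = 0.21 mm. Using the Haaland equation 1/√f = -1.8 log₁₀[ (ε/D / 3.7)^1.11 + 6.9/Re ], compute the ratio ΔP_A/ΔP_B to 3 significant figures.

Pipe A: V = Q/A = 0.00856/0.03365 = 0.2544 m/s; Re = 1.821e+05; ε/D = 0.0179; Haaland → f = 0.04692; ΔP_A = f(L/D)(ρV²/2) = 774.2 Pa.
Pipe B: V = Q/A = 0.00856/0.1058 = 0.08092 m/s; Re = 1.027e+05; ε/D = 0.000572; Haaland → f = 0.0203; ΔP_B = f(L/D)(ρV²/2) = 23.93 Pa.
ΔP_A/ΔP_B = 774.2/23.93 = 32.4.

ΔP_A/ΔP_B ≈ 32.4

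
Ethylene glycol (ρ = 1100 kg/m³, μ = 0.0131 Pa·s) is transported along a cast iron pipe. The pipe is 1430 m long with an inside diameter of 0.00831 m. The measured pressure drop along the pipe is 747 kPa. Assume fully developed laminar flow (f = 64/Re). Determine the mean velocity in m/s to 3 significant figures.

For laminar flow, f = 64/Re with Re = ρVD/μ, so Darcy-Weisbach reduces to ΔP = 32μLV/D². Solving for V: V = ΔP·D²/(32μL) = 7.47e+05·(0.00831)²/(32·0.0131·1430) = 0.08605 m/s.
Check: Re = ρVD/μ = 1100·0.08605·0.00831/0.0131 = 60.05 < 2300, so the laminar assumption holds.

V ≈ 0.0861 m/s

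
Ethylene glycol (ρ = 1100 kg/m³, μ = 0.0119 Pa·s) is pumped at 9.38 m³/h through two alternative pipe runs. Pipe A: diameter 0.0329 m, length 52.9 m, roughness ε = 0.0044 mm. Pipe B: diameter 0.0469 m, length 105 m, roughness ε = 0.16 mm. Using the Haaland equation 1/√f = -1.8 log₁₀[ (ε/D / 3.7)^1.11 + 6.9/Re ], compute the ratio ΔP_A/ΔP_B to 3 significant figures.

ΔP_A/ΔP_B ≈ 2.43

Pipe A: V = Q/A = 0.002606/0.0008501 = 3.065 m/s; Re = 9321; ε/D = 0.000134; Haaland → f = 0.03163; ΔP_A = f(L/D)(ρV²/2) = 2.628e+05 Pa.
Pipe B: V = Q/A = 0.002606/0.001728 = 1.508 m/s; Re = 6539; ε/D = 0.00341; Haaland → f = 0.03857; ΔP_B = f(L/D)(ρV²/2) = 1.08e+05 Pa.
ΔP_A/ΔP_B = 2.628e+05/1.08e+05 = 2.43.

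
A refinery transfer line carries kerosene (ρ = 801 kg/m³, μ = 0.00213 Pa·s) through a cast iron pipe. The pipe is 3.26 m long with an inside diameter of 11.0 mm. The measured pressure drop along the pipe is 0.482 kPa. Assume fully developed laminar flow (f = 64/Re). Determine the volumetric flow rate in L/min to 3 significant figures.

Q ≈ 1.50 L/min

For laminar flow, f = 64/Re with Re = ρVD/μ, so Darcy-Weisbach reduces to ΔP = 32μLV/D². Solving for V: V = ΔP·D²/(32μL) = 482·(0.011)²/(32·0.00213·3.26) = 0.2625 m/s.
Check: Re = ρVD/μ = 801·0.2625·0.011/0.00213 = 1086 < 2300, so the laminar assumption holds.
Q = V·A = 0.2625·(π/4·0.011²) = 2.494e-05 m³/s = 1.50 L/min.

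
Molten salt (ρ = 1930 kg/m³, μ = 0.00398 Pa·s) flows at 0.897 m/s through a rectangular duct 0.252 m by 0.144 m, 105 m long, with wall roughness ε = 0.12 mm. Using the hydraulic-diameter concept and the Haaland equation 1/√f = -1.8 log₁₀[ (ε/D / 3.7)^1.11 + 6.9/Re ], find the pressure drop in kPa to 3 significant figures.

ΔP ≈ 9.46 kPa

Hydraulic diameter D_h = 4A/P = 4·(0.252·0.144)/(2·(0.252+0.144)) = 0.1452/0.792 = 0.1833 m.
Re = ρVD_h/μ = 1930·0.897·0.1833/0.00398 = 7.972e+04.
ε/D_h = 0.00012/0.1833 = 0.000655; Haaland gives 1/√f = -1.8 log₁₀[6.84e-05+8.66e-05] = 6.858, so f = 0.02126.
ΔP = f(L/D_h)(ρV²/2) = 0.02126·105/0.1833·776.4 = 9459 Pa.
ΔP = 9.46 kPa.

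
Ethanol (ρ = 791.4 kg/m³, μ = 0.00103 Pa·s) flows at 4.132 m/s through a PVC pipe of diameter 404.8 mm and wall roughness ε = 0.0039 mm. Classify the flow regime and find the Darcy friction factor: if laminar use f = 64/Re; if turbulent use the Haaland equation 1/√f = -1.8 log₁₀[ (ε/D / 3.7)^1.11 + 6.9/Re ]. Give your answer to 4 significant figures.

f ≈ 0.01132

Re = ρVD/μ = 791.4·4.132·0.4048/0.00103 = 1.285e+06.
Re > 4000 → turbulent. ε/D = 3.9e-06/0.4048 = 9.63e-06; Haaland: 1/√f = -1.8 log₁₀[6.33e-07 + 5.37e-06] = 9.399, so f = 0.01132.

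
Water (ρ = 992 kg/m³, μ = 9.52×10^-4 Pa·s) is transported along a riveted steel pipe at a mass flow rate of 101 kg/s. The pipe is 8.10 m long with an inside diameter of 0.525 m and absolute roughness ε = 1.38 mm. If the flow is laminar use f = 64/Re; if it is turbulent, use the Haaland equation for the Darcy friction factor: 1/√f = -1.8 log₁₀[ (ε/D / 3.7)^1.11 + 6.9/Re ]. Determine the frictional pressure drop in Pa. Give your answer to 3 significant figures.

ΔP ≈ 43.6 Pa

A = πD²/4 = π(0.525)²/4 = 0.2165 m²; mean velocity V = ṁ/(ρA) = 101/(992 · 0.2165) = 0.4703 m/s.
Reynolds number Re = ρVD/μ = 992 · 0.4703 · 0.525 / 0.000952 = 2.573e+05.
Re > 4000 → turbulent. Relative roughness ε/D = 0.00138/0.525 = 0.00263. Haaland: 1/√f = -1.8 log₁₀[(0.00263/3.7)^1.11 + 6.9/2.573e+05] = -1.8 log₁₀[0.00032 + 2.68e-05] = 6.228, so f = 0.02578.
Darcy-Weisbach: ΔP = f(L/D)(ρV²/2) = 0.02578·(8.1/0.525)·(992·0.4703²/2) = 0.02578·15.43·109.7 = 43.65 Pa.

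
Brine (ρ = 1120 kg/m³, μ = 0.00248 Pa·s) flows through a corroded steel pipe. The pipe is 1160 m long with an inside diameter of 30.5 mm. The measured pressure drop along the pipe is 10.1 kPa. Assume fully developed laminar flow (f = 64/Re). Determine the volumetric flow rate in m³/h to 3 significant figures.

For laminar flow, f = 64/Re with Re = ρVD/μ, so Darcy-Weisbach reduces to ΔP = 32μLV/D². Solving for V: V = ΔP·D²/(32μL) = 1.01e+04·(0.0305)²/(32·0.00248·1160) = 0.1021 m/s.
Check: Re = ρVD/μ = 1120·0.1021·0.0305/0.00248 = 1406 < 2300, so the laminar assumption holds.
Q = V·A = 0.1021·(π/4·0.0305²) = 7.457e-05 m³/s = 0.268 m³/h.

Q ≈ 0.268 m³/h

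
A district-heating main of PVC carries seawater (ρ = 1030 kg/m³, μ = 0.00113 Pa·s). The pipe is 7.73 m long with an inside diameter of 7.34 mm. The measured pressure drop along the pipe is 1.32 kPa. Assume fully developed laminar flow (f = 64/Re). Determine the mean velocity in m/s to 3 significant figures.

For laminar flow, f = 64/Re with Re = ρVD/μ, so Darcy-Weisbach reduces to ΔP = 32μLV/D². Solving for V: V = ΔP·D²/(32μL) = 1320·(0.00734)²/(32·0.00113·7.73) = 0.2544 m/s.
Check: Re = ρVD/μ = 1030·0.2544·0.00734/0.00113 = 1702 < 2300, so the laminar assumption holds.

V ≈ 0.254 m/s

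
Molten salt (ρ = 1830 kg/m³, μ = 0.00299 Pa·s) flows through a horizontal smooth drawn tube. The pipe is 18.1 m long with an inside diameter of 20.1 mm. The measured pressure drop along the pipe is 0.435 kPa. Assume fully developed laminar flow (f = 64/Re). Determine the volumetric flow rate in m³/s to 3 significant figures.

For laminar flow, f = 64/Re with Re = ρVD/μ, so Darcy-Weisbach reduces to ΔP = 32μLV/D². Solving for V: V = ΔP·D²/(32μL) = 435·(0.0201)²/(32·0.00299·18.1) = 0.1015 m/s.
Check: Re = ρVD/μ = 1830·0.1015·0.0201/0.00299 = 1248 < 2300, so the laminar assumption holds.
Q = V·A = 0.1015·(π/4·0.0201²) = 3.22e-05 m³/s = 3.22×10^-5 m³/s.

Q ≈ 3.22×10^-5 m³/s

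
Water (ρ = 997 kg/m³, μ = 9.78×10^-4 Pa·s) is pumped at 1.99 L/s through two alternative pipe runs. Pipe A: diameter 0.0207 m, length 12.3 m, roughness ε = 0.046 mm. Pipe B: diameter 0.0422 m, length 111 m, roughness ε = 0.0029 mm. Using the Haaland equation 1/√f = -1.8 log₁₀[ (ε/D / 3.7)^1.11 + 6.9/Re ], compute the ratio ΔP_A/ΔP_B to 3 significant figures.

ΔP_A/ΔP_B ≈ 4.93

Pipe A: V = Q/A = 0.00199/0.0003365 = 5.913 m/s; Re = 1.248e+05; ε/D = 0.00222; Haaland → f = 0.02529; ΔP_A = f(L/D)(ρV²/2) = 2.619e+05 Pa.
Pipe B: V = Q/A = 0.00199/0.001399 = 1.423 m/s; Re = 6.121e+04; ε/D = 6.87e-05; Haaland → f = 0.02002; ΔP_B = f(L/D)(ρV²/2) = 5.313e+04 Pa.
ΔP_A/ΔP_B = 2.619e+05/5.313e+04 = 4.93.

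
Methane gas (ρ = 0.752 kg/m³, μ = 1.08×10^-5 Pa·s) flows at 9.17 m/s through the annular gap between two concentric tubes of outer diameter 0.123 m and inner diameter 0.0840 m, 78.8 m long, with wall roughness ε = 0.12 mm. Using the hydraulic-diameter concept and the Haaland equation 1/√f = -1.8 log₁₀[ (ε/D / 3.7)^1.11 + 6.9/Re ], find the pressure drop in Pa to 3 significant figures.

ΔP ≈ 1950 Pa

Hydraulic diameter D_h = 4A/P = D_o - D_i = 0.123 - 0.084 = 0.039 m.
Re = ρVD_h/μ = 0.752·9.17·0.039/1.08e-05 = 2.49e+04.
ε/D_h = 0.00012/0.039 = 0.00308; Haaland gives 1/√f = -1.8 log₁₀[0.000381+0.000277] = 5.727, so f = 0.03049.
ΔP = f(L/D_h)(ρV²/2) = 0.03049·78.8/0.039·31.62 = 1948 Pa.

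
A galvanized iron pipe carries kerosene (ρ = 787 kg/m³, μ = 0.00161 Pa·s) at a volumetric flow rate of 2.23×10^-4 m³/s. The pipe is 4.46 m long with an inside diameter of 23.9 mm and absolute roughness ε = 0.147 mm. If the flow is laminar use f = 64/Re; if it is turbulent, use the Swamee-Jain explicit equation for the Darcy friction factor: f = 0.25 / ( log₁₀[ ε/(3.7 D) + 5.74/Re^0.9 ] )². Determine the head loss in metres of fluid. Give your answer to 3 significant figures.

Cross-sectional area A = πD²/4 = π(0.0239)²/4 = 0.0004486 m²; mean velocity V = Q/A = 0.000223/0.0004486 = 0.4971 m/s.
Reynolds number Re = ρVD/μ = 787 · 0.4971 · 0.0239 / 0.00161 = 5807.
Re > 4000 → turbulent. Relative roughness ε/D = 0.000147/0.0239 = 0.00615. Swamee-Jain: f = 0.25/(log₁₀[0.00615/3.7 + 5.74/5807^0.9])² = 0.25/(log₁₀[0.00166 + 0.00235])² = 0.25/(-2.396)² = 0.04353.
Darcy-Weisbach: ΔP = f(L/D)(ρV²/2) = 0.04353·(4.46/0.0239)·(787·0.4971²/2) = 0.04353·186.6·97.23 = 789.8 Pa.
Head loss h_f = ΔP/(ρg) = 789.8/(787·9.81) = 0.102 m.

h_f ≈ 0.102 m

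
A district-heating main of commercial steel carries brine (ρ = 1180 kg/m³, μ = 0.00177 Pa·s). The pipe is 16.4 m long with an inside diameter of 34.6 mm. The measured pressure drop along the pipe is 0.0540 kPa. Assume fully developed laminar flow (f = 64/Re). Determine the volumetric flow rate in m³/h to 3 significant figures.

Q ≈ 0.236 m³/h

For laminar flow, f = 64/Re with Re = ρVD/μ, so Darcy-Weisbach reduces to ΔP = 32μLV/D². Solving for V: V = ΔP·D²/(32μL) = 54·(0.0346)²/(32·0.00177·16.4) = 0.0696 m/s.
Check: Re = ρVD/μ = 1180·0.0696·0.0346/0.00177 = 1605 < 2300, so the laminar assumption holds.
Q = V·A = 0.0696·(π/4·0.0346²) = 6.544e-05 m³/s = 0.236 m³/h.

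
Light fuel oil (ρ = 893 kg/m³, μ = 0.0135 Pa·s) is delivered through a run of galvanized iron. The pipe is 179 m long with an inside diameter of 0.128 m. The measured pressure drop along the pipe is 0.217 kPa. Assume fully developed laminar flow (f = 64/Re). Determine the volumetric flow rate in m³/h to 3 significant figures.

For laminar flow, f = 64/Re with Re = ρVD/μ, so Darcy-Weisbach reduces to ΔP = 32μLV/D². Solving for V: V = ΔP·D²/(32μL) = 217·(0.128)²/(32·0.0135·179) = 0.04598 m/s.
Check: Re = ρVD/μ = 893·0.04598·0.128/0.0135 = 389.3 < 2300, so the laminar assumption holds.
Q = V·A = 0.04598·(π/4·0.128²) = 0.0005916 m³/s = 2.13 m³/h.

Q ≈ 2.13 m³/h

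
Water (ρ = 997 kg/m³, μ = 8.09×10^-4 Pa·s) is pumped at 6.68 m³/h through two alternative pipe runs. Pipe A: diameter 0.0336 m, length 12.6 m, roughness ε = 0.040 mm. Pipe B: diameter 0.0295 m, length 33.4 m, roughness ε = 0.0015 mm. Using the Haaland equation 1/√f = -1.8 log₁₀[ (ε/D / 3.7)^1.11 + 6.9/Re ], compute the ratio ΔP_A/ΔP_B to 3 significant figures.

ΔP_A/ΔP_B ≈ 0.249

Pipe A: V = Q/A = 0.001856/0.0008867 = 2.093 m/s; Re = 8.665e+04; ε/D = 0.00119; Haaland → f = 0.02288; ΔP_A = f(L/D)(ρV²/2) = 1.873e+04 Pa.
Pipe B: V = Q/A = 0.001856/0.0006835 = 2.715 m/s; Re = 9.87e+04; ε/D = 5.08e-05; Haaland → f = 0.01808; ΔP_B = f(L/D)(ρV²/2) = 7.523e+04 Pa.
ΔP_A/ΔP_B = 1.873e+04/7.523e+04 = 0.249.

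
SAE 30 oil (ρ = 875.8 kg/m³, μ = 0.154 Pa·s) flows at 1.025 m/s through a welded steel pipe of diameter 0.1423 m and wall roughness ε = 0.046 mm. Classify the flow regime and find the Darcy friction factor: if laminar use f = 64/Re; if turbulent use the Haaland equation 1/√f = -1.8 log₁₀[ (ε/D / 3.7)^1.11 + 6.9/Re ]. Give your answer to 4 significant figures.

f ≈ 0.07716

Re = ρVD/μ = 875.8·1.025·0.1423/0.154 = 829.5.
Re < 2300 → laminar, so f = 64/Re = 0.07716 (roughness is irrelevant in laminar flow).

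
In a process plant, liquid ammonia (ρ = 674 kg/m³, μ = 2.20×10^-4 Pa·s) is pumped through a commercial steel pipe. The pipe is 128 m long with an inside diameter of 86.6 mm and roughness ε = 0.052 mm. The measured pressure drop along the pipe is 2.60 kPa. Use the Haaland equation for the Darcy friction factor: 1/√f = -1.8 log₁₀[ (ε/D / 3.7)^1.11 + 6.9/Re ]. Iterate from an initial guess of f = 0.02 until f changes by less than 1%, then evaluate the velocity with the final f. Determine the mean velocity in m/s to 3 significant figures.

Rearranging Darcy-Weisbach: V = √(2·ΔP·D/(f·L·ρ)). With ε/D = 5.2e-05/0.0866 = 0.0006, iterate starting from f = 0.02:
  f = 0.02 → V = √(2·2600·0.0866/(0.02·128·674)) = 0.5109 m/s; Re = ρVD/μ = 1.355e+05; f → 0.01981
Converged (Δf/f < 1%). With the final f = 0.01981: V = √(2·2600·0.0866/(0.01981·128·674)) = 0.5133 m/s.

V ≈ 0.513 m/s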